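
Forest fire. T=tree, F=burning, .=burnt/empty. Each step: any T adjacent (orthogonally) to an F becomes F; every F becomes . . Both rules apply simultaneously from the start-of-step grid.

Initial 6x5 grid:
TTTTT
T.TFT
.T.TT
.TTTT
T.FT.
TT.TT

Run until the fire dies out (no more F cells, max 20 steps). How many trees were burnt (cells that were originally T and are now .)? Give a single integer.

Answer: 18

Derivation:
Step 1: +6 fires, +2 burnt (F count now 6)
Step 2: +6 fires, +6 burnt (F count now 6)
Step 3: +4 fires, +6 burnt (F count now 4)
Step 4: +1 fires, +4 burnt (F count now 1)
Step 5: +1 fires, +1 burnt (F count now 1)
Step 6: +0 fires, +1 burnt (F count now 0)
Fire out after step 6
Initially T: 21, now '.': 27
Total burnt (originally-T cells now '.'): 18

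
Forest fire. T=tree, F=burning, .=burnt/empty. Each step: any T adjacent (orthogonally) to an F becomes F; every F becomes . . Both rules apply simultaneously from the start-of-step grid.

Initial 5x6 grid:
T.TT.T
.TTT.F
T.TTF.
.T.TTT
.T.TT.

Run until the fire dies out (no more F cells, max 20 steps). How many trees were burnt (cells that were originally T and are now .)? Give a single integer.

Step 1: +3 fires, +2 burnt (F count now 3)
Step 2: +5 fires, +3 burnt (F count now 5)
Step 3: +3 fires, +5 burnt (F count now 3)
Step 4: +2 fires, +3 burnt (F count now 2)
Step 5: +0 fires, +2 burnt (F count now 0)
Fire out after step 5
Initially T: 17, now '.': 26
Total burnt (originally-T cells now '.'): 13

Answer: 13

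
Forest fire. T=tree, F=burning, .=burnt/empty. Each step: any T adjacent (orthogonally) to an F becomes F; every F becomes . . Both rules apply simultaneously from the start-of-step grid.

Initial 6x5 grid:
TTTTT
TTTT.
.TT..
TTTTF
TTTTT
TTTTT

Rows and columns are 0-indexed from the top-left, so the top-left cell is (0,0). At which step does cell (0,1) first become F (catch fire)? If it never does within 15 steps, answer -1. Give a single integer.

Step 1: cell (0,1)='T' (+2 fires, +1 burnt)
Step 2: cell (0,1)='T' (+3 fires, +2 burnt)
Step 3: cell (0,1)='T' (+4 fires, +3 burnt)
Step 4: cell (0,1)='T' (+5 fires, +4 burnt)
Step 5: cell (0,1)='T' (+5 fires, +5 burnt)
Step 6: cell (0,1)='F' (+4 fires, +5 burnt)
  -> target ignites at step 6
Step 7: cell (0,1)='.' (+2 fires, +4 burnt)
Step 8: cell (0,1)='.' (+0 fires, +2 burnt)
  fire out at step 8

6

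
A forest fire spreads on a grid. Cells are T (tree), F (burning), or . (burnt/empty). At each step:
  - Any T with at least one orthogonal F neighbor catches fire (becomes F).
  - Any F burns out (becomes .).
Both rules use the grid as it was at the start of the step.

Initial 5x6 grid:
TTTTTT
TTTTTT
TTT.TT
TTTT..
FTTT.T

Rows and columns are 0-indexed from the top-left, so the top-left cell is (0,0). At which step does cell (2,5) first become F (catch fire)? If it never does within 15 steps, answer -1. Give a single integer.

Step 1: cell (2,5)='T' (+2 fires, +1 burnt)
Step 2: cell (2,5)='T' (+3 fires, +2 burnt)
Step 3: cell (2,5)='T' (+4 fires, +3 burnt)
Step 4: cell (2,5)='T' (+4 fires, +4 burnt)
Step 5: cell (2,5)='T' (+2 fires, +4 burnt)
Step 6: cell (2,5)='T' (+2 fires, +2 burnt)
Step 7: cell (2,5)='T' (+2 fires, +2 burnt)
Step 8: cell (2,5)='T' (+3 fires, +2 burnt)
Step 9: cell (2,5)='F' (+2 fires, +3 burnt)
  -> target ignites at step 9
Step 10: cell (2,5)='.' (+0 fires, +2 burnt)
  fire out at step 10

9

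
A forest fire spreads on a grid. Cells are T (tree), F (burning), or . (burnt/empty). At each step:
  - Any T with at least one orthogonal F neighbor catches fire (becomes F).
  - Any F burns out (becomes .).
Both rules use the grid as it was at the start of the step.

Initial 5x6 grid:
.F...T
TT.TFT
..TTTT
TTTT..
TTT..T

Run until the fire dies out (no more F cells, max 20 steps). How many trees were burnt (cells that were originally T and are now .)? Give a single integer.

Step 1: +4 fires, +2 burnt (F count now 4)
Step 2: +4 fires, +4 burnt (F count now 4)
Step 3: +2 fires, +4 burnt (F count now 2)
Step 4: +1 fires, +2 burnt (F count now 1)
Step 5: +2 fires, +1 burnt (F count now 2)
Step 6: +2 fires, +2 burnt (F count now 2)
Step 7: +1 fires, +2 burnt (F count now 1)
Step 8: +0 fires, +1 burnt (F count now 0)
Fire out after step 8
Initially T: 17, now '.': 29
Total burnt (originally-T cells now '.'): 16

Answer: 16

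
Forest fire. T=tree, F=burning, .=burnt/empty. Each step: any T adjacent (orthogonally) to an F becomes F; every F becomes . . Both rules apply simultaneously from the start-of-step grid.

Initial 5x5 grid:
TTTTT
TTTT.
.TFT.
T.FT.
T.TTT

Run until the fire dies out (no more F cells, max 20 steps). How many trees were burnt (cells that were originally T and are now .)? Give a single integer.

Step 1: +5 fires, +2 burnt (F count now 5)
Step 2: +4 fires, +5 burnt (F count now 4)
Step 3: +4 fires, +4 burnt (F count now 4)
Step 4: +2 fires, +4 burnt (F count now 2)
Step 5: +0 fires, +2 burnt (F count now 0)
Fire out after step 5
Initially T: 17, now '.': 23
Total burnt (originally-T cells now '.'): 15

Answer: 15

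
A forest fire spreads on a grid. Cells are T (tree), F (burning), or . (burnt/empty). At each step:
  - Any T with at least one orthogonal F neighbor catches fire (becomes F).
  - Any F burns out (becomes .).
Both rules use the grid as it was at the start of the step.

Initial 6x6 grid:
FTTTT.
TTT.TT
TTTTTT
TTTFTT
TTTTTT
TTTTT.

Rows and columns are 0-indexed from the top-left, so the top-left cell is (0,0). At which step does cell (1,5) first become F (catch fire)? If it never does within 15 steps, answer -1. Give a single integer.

Step 1: cell (1,5)='T' (+6 fires, +2 burnt)
Step 2: cell (1,5)='T' (+10 fires, +6 burnt)
Step 3: cell (1,5)='T' (+10 fires, +10 burnt)
Step 4: cell (1,5)='F' (+4 fires, +10 burnt)
  -> target ignites at step 4
Step 5: cell (1,5)='.' (+1 fires, +4 burnt)
Step 6: cell (1,5)='.' (+0 fires, +1 burnt)
  fire out at step 6

4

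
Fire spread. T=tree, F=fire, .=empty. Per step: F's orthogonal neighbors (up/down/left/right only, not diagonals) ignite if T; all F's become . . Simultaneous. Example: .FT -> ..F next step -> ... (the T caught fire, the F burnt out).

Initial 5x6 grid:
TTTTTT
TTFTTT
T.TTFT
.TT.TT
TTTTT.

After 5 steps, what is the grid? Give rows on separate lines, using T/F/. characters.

Step 1: 8 trees catch fire, 2 burn out
  TTFTTT
  TF.FFT
  T.FF.F
  .TT.FT
  TTTTT.
Step 2: 8 trees catch fire, 8 burn out
  TF.FFT
  F....F
  T.....
  .TF..F
  TTTTF.
Step 3: 6 trees catch fire, 8 burn out
  F....F
  ......
  F.....
  .F....
  TTFF..
Step 4: 1 trees catch fire, 6 burn out
  ......
  ......
  ......
  ......
  TF....
Step 5: 1 trees catch fire, 1 burn out
  ......
  ......
  ......
  ......
  F.....

......
......
......
......
F.....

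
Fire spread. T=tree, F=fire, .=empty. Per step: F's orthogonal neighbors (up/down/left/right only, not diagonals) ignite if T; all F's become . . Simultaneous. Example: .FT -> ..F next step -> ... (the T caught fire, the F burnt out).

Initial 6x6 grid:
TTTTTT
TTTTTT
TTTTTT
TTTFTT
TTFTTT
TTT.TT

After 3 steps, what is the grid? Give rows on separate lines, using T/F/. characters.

Step 1: 6 trees catch fire, 2 burn out
  TTTTTT
  TTTTTT
  TTTFTT
  TTF.FT
  TF.FTT
  TTF.TT
Step 2: 8 trees catch fire, 6 burn out
  TTTTTT
  TTTFTT
  TTF.FT
  TF...F
  F...FT
  TF..TT
Step 3: 9 trees catch fire, 8 burn out
  TTTFTT
  TTF.FT
  TF...F
  F.....
  .....F
  F...FT

TTTFTT
TTF.FT
TF...F
F.....
.....F
F...FT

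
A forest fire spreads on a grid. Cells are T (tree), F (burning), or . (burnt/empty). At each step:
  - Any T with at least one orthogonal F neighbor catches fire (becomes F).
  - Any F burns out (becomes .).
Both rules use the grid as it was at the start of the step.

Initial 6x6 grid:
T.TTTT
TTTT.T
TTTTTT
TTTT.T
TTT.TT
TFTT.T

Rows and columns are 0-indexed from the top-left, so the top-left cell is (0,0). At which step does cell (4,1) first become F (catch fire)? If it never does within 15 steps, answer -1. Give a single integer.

Step 1: cell (4,1)='F' (+3 fires, +1 burnt)
  -> target ignites at step 1
Step 2: cell (4,1)='.' (+4 fires, +3 burnt)
Step 3: cell (4,1)='.' (+3 fires, +4 burnt)
Step 4: cell (4,1)='.' (+4 fires, +3 burnt)
Step 5: cell (4,1)='.' (+3 fires, +4 burnt)
Step 6: cell (4,1)='.' (+4 fires, +3 burnt)
Step 7: cell (4,1)='.' (+2 fires, +4 burnt)
Step 8: cell (4,1)='.' (+3 fires, +2 burnt)
Step 9: cell (4,1)='.' (+2 fires, +3 burnt)
Step 10: cell (4,1)='.' (+2 fires, +2 burnt)
Step 11: cell (4,1)='.' (+0 fires, +2 burnt)
  fire out at step 11

1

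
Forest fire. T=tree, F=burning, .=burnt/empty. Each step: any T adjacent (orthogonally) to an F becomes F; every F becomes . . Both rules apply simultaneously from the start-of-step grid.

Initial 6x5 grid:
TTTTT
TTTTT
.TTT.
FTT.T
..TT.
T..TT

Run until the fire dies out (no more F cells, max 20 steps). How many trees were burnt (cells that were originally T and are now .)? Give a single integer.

Answer: 19

Derivation:
Step 1: +1 fires, +1 burnt (F count now 1)
Step 2: +2 fires, +1 burnt (F count now 2)
Step 3: +3 fires, +2 burnt (F count now 3)
Step 4: +5 fires, +3 burnt (F count now 5)
Step 5: +4 fires, +5 burnt (F count now 4)
Step 6: +3 fires, +4 burnt (F count now 3)
Step 7: +1 fires, +3 burnt (F count now 1)
Step 8: +0 fires, +1 burnt (F count now 0)
Fire out after step 8
Initially T: 21, now '.': 28
Total burnt (originally-T cells now '.'): 19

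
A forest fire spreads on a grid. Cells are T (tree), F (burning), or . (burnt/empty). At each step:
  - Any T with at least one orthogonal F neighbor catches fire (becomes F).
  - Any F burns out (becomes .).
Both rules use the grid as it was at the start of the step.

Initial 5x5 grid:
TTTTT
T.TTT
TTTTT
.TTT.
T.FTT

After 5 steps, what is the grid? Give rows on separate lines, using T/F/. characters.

Step 1: 2 trees catch fire, 1 burn out
  TTTTT
  T.TTT
  TTTTT
  .TFT.
  T..FT
Step 2: 4 trees catch fire, 2 burn out
  TTTTT
  T.TTT
  TTFTT
  .F.F.
  T...F
Step 3: 3 trees catch fire, 4 burn out
  TTTTT
  T.FTT
  TF.FT
  .....
  T....
Step 4: 4 trees catch fire, 3 burn out
  TTFTT
  T..FT
  F...F
  .....
  T....
Step 5: 4 trees catch fire, 4 burn out
  TF.FT
  F...F
  .....
  .....
  T....

TF.FT
F...F
.....
.....
T....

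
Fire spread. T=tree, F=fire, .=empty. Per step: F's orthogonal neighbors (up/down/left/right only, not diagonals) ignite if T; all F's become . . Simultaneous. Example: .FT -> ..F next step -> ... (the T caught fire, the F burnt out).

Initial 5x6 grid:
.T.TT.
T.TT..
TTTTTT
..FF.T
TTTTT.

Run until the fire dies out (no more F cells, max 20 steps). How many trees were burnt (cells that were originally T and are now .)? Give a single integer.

Answer: 17

Derivation:
Step 1: +4 fires, +2 burnt (F count now 4)
Step 2: +6 fires, +4 burnt (F count now 6)
Step 3: +4 fires, +6 burnt (F count now 4)
Step 4: +3 fires, +4 burnt (F count now 3)
Step 5: +0 fires, +3 burnt (F count now 0)
Fire out after step 5
Initially T: 18, now '.': 29
Total burnt (originally-T cells now '.'): 17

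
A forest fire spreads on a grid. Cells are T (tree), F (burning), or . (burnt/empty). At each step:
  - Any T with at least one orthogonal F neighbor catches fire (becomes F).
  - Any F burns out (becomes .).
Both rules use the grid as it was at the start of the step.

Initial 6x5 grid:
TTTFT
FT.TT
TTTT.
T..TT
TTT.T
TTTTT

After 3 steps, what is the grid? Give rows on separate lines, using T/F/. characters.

Step 1: 6 trees catch fire, 2 burn out
  FTF.F
  .F.FT
  FTTT.
  T..TT
  TTT.T
  TTTTT
Step 2: 5 trees catch fire, 6 burn out
  .F...
  ....F
  .FTF.
  F..TT
  TTT.T
  TTTTT
Step 3: 3 trees catch fire, 5 burn out
  .....
  .....
  ..F..
  ...FT
  FTT.T
  TTTTT

.....
.....
..F..
...FT
FTT.T
TTTTT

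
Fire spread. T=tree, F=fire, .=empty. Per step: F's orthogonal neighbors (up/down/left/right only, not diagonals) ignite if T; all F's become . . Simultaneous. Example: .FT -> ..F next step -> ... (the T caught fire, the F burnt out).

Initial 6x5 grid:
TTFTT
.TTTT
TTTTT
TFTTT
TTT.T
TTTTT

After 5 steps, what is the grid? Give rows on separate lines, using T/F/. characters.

Step 1: 7 trees catch fire, 2 burn out
  TF.FT
  .TFTT
  TFTTT
  F.FTT
  TFT.T
  TTTTT
Step 2: 10 trees catch fire, 7 burn out
  F...F
  .F.FT
  F.FTT
  ...FT
  F.F.T
  TFTTT
Step 3: 5 trees catch fire, 10 burn out
  .....
  ....F
  ...FT
  ....F
  ....T
  F.FTT
Step 4: 3 trees catch fire, 5 burn out
  .....
  .....
  ....F
  .....
  ....F
  ...FT
Step 5: 1 trees catch fire, 3 burn out
  .....
  .....
  .....
  .....
  .....
  ....F

.....
.....
.....
.....
.....
....F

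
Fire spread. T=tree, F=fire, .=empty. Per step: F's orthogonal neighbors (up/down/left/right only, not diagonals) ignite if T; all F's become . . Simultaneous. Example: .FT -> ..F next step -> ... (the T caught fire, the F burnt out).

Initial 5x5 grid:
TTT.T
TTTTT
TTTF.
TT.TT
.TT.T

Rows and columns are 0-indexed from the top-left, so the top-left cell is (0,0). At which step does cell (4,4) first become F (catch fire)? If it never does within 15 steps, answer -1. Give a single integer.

Step 1: cell (4,4)='T' (+3 fires, +1 burnt)
Step 2: cell (4,4)='T' (+4 fires, +3 burnt)
Step 3: cell (4,4)='F' (+6 fires, +4 burnt)
  -> target ignites at step 3
Step 4: cell (4,4)='.' (+4 fires, +6 burnt)
Step 5: cell (4,4)='.' (+2 fires, +4 burnt)
Step 6: cell (4,4)='.' (+0 fires, +2 burnt)
  fire out at step 6

3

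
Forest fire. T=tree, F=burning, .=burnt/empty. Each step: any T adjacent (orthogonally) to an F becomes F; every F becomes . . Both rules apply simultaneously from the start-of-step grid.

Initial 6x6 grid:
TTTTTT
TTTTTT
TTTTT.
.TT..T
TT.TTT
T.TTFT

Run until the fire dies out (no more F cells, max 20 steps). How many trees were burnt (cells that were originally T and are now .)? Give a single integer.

Step 1: +3 fires, +1 burnt (F count now 3)
Step 2: +3 fires, +3 burnt (F count now 3)
Step 3: +1 fires, +3 burnt (F count now 1)
Step 4: +0 fires, +1 burnt (F count now 0)
Fire out after step 4
Initially T: 29, now '.': 14
Total burnt (originally-T cells now '.'): 7

Answer: 7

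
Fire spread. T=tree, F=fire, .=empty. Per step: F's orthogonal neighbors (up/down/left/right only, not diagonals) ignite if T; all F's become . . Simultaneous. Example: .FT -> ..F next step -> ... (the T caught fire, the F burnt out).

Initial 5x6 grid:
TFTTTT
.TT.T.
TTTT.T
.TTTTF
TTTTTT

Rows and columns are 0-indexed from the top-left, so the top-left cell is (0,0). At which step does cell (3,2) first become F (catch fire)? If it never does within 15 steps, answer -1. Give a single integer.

Step 1: cell (3,2)='T' (+6 fires, +2 burnt)
Step 2: cell (3,2)='T' (+5 fires, +6 burnt)
Step 3: cell (3,2)='F' (+7 fires, +5 burnt)
  -> target ignites at step 3
Step 4: cell (3,2)='.' (+4 fires, +7 burnt)
Step 5: cell (3,2)='.' (+1 fires, +4 burnt)
Step 6: cell (3,2)='.' (+0 fires, +1 burnt)
  fire out at step 6

3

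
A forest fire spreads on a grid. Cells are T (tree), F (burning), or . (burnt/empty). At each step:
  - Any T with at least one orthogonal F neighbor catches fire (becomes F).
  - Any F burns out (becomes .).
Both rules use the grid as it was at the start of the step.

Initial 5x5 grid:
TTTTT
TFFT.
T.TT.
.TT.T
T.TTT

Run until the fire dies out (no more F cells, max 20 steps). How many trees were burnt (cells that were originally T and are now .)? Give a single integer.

Answer: 16

Derivation:
Step 1: +5 fires, +2 burnt (F count now 5)
Step 2: +5 fires, +5 burnt (F count now 5)
Step 3: +3 fires, +5 burnt (F count now 3)
Step 4: +1 fires, +3 burnt (F count now 1)
Step 5: +1 fires, +1 burnt (F count now 1)
Step 6: +1 fires, +1 burnt (F count now 1)
Step 7: +0 fires, +1 burnt (F count now 0)
Fire out after step 7
Initially T: 17, now '.': 24
Total burnt (originally-T cells now '.'): 16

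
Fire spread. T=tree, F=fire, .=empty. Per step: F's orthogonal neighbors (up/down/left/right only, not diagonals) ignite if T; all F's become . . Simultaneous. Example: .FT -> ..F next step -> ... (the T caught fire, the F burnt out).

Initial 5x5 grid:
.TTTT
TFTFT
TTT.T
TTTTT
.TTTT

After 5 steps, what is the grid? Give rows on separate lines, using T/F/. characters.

Step 1: 6 trees catch fire, 2 burn out
  .FTFT
  F.F.F
  TFT.T
  TTTTT
  .TTTT
Step 2: 6 trees catch fire, 6 burn out
  ..F.F
  .....
  F.F.F
  TFTTT
  .TTTT
Step 3: 4 trees catch fire, 6 burn out
  .....
  .....
  .....
  F.FTF
  .FTTT
Step 4: 3 trees catch fire, 4 burn out
  .....
  .....
  .....
  ...F.
  ..FTF
Step 5: 1 trees catch fire, 3 burn out
  .....
  .....
  .....
  .....
  ...F.

.....
.....
.....
.....
...F.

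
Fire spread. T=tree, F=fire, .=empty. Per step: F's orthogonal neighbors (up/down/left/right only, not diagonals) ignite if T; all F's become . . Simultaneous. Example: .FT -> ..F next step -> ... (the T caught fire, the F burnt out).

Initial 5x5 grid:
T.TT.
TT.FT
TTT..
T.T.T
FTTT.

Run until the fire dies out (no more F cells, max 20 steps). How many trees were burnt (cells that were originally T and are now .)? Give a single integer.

Answer: 14

Derivation:
Step 1: +4 fires, +2 burnt (F count now 4)
Step 2: +3 fires, +4 burnt (F count now 3)
Step 3: +4 fires, +3 burnt (F count now 4)
Step 4: +3 fires, +4 burnt (F count now 3)
Step 5: +0 fires, +3 burnt (F count now 0)
Fire out after step 5
Initially T: 15, now '.': 24
Total burnt (originally-T cells now '.'): 14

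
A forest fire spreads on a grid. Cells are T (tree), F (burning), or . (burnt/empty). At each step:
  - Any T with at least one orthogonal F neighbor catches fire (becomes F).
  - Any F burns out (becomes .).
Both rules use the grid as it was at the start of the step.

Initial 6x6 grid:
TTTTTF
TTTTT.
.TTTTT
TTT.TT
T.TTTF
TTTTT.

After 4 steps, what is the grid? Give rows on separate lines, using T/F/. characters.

Step 1: 3 trees catch fire, 2 burn out
  TTTTF.
  TTTTT.
  .TTTTT
  TTT.TF
  T.TTF.
  TTTTT.
Step 2: 6 trees catch fire, 3 burn out
  TTTF..
  TTTTF.
  .TTTTF
  TTT.F.
  T.TF..
  TTTTF.
Step 3: 5 trees catch fire, 6 burn out
  TTF...
  TTTF..
  .TTTF.
  TTT...
  T.F...
  TTTF..
Step 4: 5 trees catch fire, 5 burn out
  TF....
  TTF...
  .TTF..
  TTF...
  T.....
  TTF...

TF....
TTF...
.TTF..
TTF...
T.....
TTF...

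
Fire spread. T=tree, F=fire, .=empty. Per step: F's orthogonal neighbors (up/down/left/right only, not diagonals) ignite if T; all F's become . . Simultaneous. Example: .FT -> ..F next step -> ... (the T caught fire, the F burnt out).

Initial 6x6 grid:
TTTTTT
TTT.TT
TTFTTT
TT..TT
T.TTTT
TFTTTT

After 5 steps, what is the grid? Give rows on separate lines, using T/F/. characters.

Step 1: 5 trees catch fire, 2 burn out
  TTTTTT
  TTF.TT
  TF.FTT
  TT..TT
  T.TTTT
  F.FTTT
Step 2: 8 trees catch fire, 5 burn out
  TTFTTT
  TF..TT
  F...FT
  TF..TT
  F.FTTT
  ...FTT
Step 3: 9 trees catch fire, 8 burn out
  TF.FTT
  F...FT
  .....F
  F...FT
  ...FTT
  ....FT
Step 4: 6 trees catch fire, 9 burn out
  F...FT
  .....F
  ......
  .....F
  ....FT
  .....F
Step 5: 2 trees catch fire, 6 burn out
  .....F
  ......
  ......
  ......
  .....F
  ......

.....F
......
......
......
.....F
......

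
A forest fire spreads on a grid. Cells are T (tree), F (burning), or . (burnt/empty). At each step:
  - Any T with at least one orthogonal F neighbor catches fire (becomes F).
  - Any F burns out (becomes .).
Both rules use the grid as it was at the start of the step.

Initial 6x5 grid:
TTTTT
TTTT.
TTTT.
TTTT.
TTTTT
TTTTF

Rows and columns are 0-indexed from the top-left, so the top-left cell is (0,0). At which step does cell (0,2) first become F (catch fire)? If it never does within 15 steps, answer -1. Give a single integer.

Step 1: cell (0,2)='T' (+2 fires, +1 burnt)
Step 2: cell (0,2)='T' (+2 fires, +2 burnt)
Step 3: cell (0,2)='T' (+3 fires, +2 burnt)
Step 4: cell (0,2)='T' (+4 fires, +3 burnt)
Step 5: cell (0,2)='T' (+4 fires, +4 burnt)
Step 6: cell (0,2)='T' (+4 fires, +4 burnt)
Step 7: cell (0,2)='F' (+4 fires, +4 burnt)
  -> target ignites at step 7
Step 8: cell (0,2)='.' (+2 fires, +4 burnt)
Step 9: cell (0,2)='.' (+1 fires, +2 burnt)
Step 10: cell (0,2)='.' (+0 fires, +1 burnt)
  fire out at step 10

7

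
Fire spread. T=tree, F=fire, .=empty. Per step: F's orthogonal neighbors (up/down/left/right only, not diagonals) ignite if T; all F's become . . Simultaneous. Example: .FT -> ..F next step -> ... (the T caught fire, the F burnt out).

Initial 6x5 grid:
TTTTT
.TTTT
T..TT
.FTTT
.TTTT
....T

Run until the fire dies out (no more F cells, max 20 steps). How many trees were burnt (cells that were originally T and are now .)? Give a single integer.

Answer: 19

Derivation:
Step 1: +2 fires, +1 burnt (F count now 2)
Step 2: +2 fires, +2 burnt (F count now 2)
Step 3: +3 fires, +2 burnt (F count now 3)
Step 4: +3 fires, +3 burnt (F count now 3)
Step 5: +4 fires, +3 burnt (F count now 4)
Step 6: +3 fires, +4 burnt (F count now 3)
Step 7: +1 fires, +3 burnt (F count now 1)
Step 8: +1 fires, +1 burnt (F count now 1)
Step 9: +0 fires, +1 burnt (F count now 0)
Fire out after step 9
Initially T: 20, now '.': 29
Total burnt (originally-T cells now '.'): 19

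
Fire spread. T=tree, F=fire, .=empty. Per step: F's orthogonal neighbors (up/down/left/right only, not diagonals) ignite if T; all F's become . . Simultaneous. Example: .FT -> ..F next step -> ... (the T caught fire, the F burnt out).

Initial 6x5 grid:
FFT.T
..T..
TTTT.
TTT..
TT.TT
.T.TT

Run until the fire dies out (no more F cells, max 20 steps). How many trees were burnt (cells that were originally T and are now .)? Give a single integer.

Step 1: +1 fires, +2 burnt (F count now 1)
Step 2: +1 fires, +1 burnt (F count now 1)
Step 3: +1 fires, +1 burnt (F count now 1)
Step 4: +3 fires, +1 burnt (F count now 3)
Step 5: +2 fires, +3 burnt (F count now 2)
Step 6: +2 fires, +2 burnt (F count now 2)
Step 7: +2 fires, +2 burnt (F count now 2)
Step 8: +0 fires, +2 burnt (F count now 0)
Fire out after step 8
Initially T: 17, now '.': 25
Total burnt (originally-T cells now '.'): 12

Answer: 12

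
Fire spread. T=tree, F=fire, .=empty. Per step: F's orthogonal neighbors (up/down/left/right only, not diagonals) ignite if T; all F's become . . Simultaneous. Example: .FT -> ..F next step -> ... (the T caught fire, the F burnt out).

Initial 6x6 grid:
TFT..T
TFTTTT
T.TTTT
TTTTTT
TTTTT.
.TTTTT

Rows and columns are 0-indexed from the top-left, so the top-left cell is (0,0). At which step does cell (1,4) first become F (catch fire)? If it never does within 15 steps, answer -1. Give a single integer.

Step 1: cell (1,4)='T' (+4 fires, +2 burnt)
Step 2: cell (1,4)='T' (+3 fires, +4 burnt)
Step 3: cell (1,4)='F' (+4 fires, +3 burnt)
  -> target ignites at step 3
Step 4: cell (1,4)='.' (+6 fires, +4 burnt)
Step 5: cell (1,4)='.' (+6 fires, +6 burnt)
Step 6: cell (1,4)='.' (+4 fires, +6 burnt)
Step 7: cell (1,4)='.' (+1 fires, +4 burnt)
Step 8: cell (1,4)='.' (+1 fires, +1 burnt)
Step 9: cell (1,4)='.' (+0 fires, +1 burnt)
  fire out at step 9

3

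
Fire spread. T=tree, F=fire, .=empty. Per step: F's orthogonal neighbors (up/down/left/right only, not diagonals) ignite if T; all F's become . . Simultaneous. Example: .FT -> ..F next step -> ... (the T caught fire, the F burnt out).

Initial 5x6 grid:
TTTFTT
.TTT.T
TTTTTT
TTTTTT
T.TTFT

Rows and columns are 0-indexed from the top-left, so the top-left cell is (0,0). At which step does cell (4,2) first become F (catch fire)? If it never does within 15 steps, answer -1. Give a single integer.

Step 1: cell (4,2)='T' (+6 fires, +2 burnt)
Step 2: cell (4,2)='F' (+8 fires, +6 burnt)
  -> target ignites at step 2
Step 3: cell (4,2)='.' (+6 fires, +8 burnt)
Step 4: cell (4,2)='.' (+2 fires, +6 burnt)
Step 5: cell (4,2)='.' (+2 fires, +2 burnt)
Step 6: cell (4,2)='.' (+1 fires, +2 burnt)
Step 7: cell (4,2)='.' (+0 fires, +1 burnt)
  fire out at step 7

2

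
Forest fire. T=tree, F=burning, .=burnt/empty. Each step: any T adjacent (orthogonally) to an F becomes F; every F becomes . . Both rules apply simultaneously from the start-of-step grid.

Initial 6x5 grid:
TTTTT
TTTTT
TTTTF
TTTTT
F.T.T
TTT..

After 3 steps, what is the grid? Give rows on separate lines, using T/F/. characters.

Step 1: 5 trees catch fire, 2 burn out
  TTTTT
  TTTTF
  TTTF.
  FTTTF
  ..T.T
  FTT..
Step 2: 8 trees catch fire, 5 burn out
  TTTTF
  TTTF.
  FTF..
  .FTF.
  ..T.F
  .FT..
Step 3: 6 trees catch fire, 8 burn out
  TTTF.
  FTF..
  .F...
  ..F..
  ..T..
  ..F..

TTTF.
FTF..
.F...
..F..
..T..
..F..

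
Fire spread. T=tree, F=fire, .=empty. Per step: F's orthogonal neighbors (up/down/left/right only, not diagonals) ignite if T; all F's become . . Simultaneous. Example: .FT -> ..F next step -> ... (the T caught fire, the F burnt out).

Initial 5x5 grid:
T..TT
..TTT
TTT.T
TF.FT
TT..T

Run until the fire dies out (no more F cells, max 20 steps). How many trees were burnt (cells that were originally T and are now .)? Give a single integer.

Step 1: +4 fires, +2 burnt (F count now 4)
Step 2: +5 fires, +4 burnt (F count now 5)
Step 3: +2 fires, +5 burnt (F count now 2)
Step 4: +2 fires, +2 burnt (F count now 2)
Step 5: +1 fires, +2 burnt (F count now 1)
Step 6: +0 fires, +1 burnt (F count now 0)
Fire out after step 6
Initially T: 15, now '.': 24
Total burnt (originally-T cells now '.'): 14

Answer: 14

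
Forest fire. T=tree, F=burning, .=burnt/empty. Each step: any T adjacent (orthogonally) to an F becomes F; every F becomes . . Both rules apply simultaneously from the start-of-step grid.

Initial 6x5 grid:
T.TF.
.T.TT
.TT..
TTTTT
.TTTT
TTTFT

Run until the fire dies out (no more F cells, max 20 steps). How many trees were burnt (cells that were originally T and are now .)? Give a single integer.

Answer: 19

Derivation:
Step 1: +5 fires, +2 burnt (F count now 5)
Step 2: +5 fires, +5 burnt (F count now 5)
Step 3: +4 fires, +5 burnt (F count now 4)
Step 4: +2 fires, +4 burnt (F count now 2)
Step 5: +2 fires, +2 burnt (F count now 2)
Step 6: +1 fires, +2 burnt (F count now 1)
Step 7: +0 fires, +1 burnt (F count now 0)
Fire out after step 7
Initially T: 20, now '.': 29
Total burnt (originally-T cells now '.'): 19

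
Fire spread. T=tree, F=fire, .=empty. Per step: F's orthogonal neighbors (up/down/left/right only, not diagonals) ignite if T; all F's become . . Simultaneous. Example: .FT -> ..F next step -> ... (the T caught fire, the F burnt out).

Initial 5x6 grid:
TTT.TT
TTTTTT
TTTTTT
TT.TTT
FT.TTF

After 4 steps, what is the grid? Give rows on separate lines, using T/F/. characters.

Step 1: 4 trees catch fire, 2 burn out
  TTT.TT
  TTTTTT
  TTTTTT
  FT.TTF
  .F.TF.
Step 2: 5 trees catch fire, 4 burn out
  TTT.TT
  TTTTTT
  FTTTTF
  .F.TF.
  ...F..
Step 3: 5 trees catch fire, 5 burn out
  TTT.TT
  FTTTTF
  .FTTF.
  ...F..
  ......
Step 4: 6 trees catch fire, 5 burn out
  FTT.TF
  .FTTF.
  ..FF..
  ......
  ......

FTT.TF
.FTTF.
..FF..
......
......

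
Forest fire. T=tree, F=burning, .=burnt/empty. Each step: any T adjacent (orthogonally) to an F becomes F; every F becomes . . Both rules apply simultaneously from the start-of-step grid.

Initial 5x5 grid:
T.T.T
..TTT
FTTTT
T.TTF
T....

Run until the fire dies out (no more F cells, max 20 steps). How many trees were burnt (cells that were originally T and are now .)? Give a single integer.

Answer: 13

Derivation:
Step 1: +4 fires, +2 burnt (F count now 4)
Step 2: +5 fires, +4 burnt (F count now 5)
Step 3: +3 fires, +5 burnt (F count now 3)
Step 4: +1 fires, +3 burnt (F count now 1)
Step 5: +0 fires, +1 burnt (F count now 0)
Fire out after step 5
Initially T: 14, now '.': 24
Total burnt (originally-T cells now '.'): 13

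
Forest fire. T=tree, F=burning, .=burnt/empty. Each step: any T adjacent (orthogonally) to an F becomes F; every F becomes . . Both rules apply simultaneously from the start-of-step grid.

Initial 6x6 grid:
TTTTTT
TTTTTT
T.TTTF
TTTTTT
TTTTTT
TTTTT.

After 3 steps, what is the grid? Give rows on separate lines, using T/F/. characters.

Step 1: 3 trees catch fire, 1 burn out
  TTTTTT
  TTTTTF
  T.TTF.
  TTTTTF
  TTTTTT
  TTTTT.
Step 2: 5 trees catch fire, 3 burn out
  TTTTTF
  TTTTF.
  T.TF..
  TTTTF.
  TTTTTF
  TTTTT.
Step 3: 5 trees catch fire, 5 burn out
  TTTTF.
  TTTF..
  T.F...
  TTTF..
  TTTTF.
  TTTTT.

TTTTF.
TTTF..
T.F...
TTTF..
TTTTF.
TTTTT.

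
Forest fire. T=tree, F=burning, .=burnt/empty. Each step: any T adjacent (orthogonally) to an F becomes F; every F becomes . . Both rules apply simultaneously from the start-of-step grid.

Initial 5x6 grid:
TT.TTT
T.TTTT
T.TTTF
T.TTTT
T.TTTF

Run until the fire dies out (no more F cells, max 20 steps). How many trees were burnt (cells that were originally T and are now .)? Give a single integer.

Step 1: +4 fires, +2 burnt (F count now 4)
Step 2: +5 fires, +4 burnt (F count now 5)
Step 3: +5 fires, +5 burnt (F count now 5)
Step 4: +3 fires, +5 burnt (F count now 3)
Step 5: +0 fires, +3 burnt (F count now 0)
Fire out after step 5
Initially T: 23, now '.': 24
Total burnt (originally-T cells now '.'): 17

Answer: 17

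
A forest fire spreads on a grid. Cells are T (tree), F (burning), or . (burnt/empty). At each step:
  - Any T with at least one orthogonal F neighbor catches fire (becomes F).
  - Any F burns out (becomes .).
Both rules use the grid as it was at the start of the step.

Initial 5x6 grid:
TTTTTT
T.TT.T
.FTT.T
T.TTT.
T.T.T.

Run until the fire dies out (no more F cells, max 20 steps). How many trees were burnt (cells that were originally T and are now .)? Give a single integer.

Answer: 18

Derivation:
Step 1: +1 fires, +1 burnt (F count now 1)
Step 2: +3 fires, +1 burnt (F count now 3)
Step 3: +4 fires, +3 burnt (F count now 4)
Step 4: +3 fires, +4 burnt (F count now 3)
Step 5: +3 fires, +3 burnt (F count now 3)
Step 6: +2 fires, +3 burnt (F count now 2)
Step 7: +1 fires, +2 burnt (F count now 1)
Step 8: +1 fires, +1 burnt (F count now 1)
Step 9: +0 fires, +1 burnt (F count now 0)
Fire out after step 9
Initially T: 20, now '.': 28
Total burnt (originally-T cells now '.'): 18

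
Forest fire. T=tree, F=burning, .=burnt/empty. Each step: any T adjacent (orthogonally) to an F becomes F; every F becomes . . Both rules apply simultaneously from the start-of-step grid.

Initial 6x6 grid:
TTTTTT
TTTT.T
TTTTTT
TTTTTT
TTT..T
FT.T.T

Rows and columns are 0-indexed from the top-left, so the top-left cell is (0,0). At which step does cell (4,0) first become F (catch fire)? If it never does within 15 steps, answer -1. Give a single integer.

Step 1: cell (4,0)='F' (+2 fires, +1 burnt)
  -> target ignites at step 1
Step 2: cell (4,0)='.' (+2 fires, +2 burnt)
Step 3: cell (4,0)='.' (+3 fires, +2 burnt)
Step 4: cell (4,0)='.' (+3 fires, +3 burnt)
Step 5: cell (4,0)='.' (+4 fires, +3 burnt)
Step 6: cell (4,0)='.' (+4 fires, +4 burnt)
Step 7: cell (4,0)='.' (+4 fires, +4 burnt)
Step 8: cell (4,0)='.' (+3 fires, +4 burnt)
Step 9: cell (4,0)='.' (+3 fires, +3 burnt)
Step 10: cell (4,0)='.' (+1 fires, +3 burnt)
Step 11: cell (4,0)='.' (+0 fires, +1 burnt)
  fire out at step 11

1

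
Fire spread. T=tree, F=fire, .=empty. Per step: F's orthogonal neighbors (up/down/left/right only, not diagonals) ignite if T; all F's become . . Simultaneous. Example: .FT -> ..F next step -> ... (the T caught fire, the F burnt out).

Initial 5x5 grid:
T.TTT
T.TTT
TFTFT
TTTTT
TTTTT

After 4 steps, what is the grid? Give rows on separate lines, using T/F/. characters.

Step 1: 6 trees catch fire, 2 burn out
  T.TTT
  T.TFT
  F.F.F
  TFTFT
  TTTTT
Step 2: 9 trees catch fire, 6 burn out
  T.TFT
  F.F.F
  .....
  F.F.F
  TFTFT
Step 3: 6 trees catch fire, 9 burn out
  F.F.F
  .....
  .....
  .....
  F.F.F
Step 4: 0 trees catch fire, 6 burn out
  .....
  .....
  .....
  .....
  .....

.....
.....
.....
.....
.....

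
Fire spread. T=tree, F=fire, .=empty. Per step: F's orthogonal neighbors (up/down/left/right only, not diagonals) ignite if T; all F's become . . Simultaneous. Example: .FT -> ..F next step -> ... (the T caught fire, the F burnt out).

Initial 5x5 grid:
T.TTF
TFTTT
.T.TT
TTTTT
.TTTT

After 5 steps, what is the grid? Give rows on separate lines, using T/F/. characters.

Step 1: 5 trees catch fire, 2 burn out
  T.TF.
  F.FTF
  .F.TT
  TTTTT
  .TTTT
Step 2: 5 trees catch fire, 5 burn out
  F.F..
  ...F.
  ...TF
  TFTTT
  .TTTT
Step 3: 5 trees catch fire, 5 burn out
  .....
  .....
  ...F.
  F.FTF
  .FTTT
Step 4: 3 trees catch fire, 5 burn out
  .....
  .....
  .....
  ...F.
  ..FTF
Step 5: 1 trees catch fire, 3 burn out
  .....
  .....
  .....
  .....
  ...F.

.....
.....
.....
.....
...F.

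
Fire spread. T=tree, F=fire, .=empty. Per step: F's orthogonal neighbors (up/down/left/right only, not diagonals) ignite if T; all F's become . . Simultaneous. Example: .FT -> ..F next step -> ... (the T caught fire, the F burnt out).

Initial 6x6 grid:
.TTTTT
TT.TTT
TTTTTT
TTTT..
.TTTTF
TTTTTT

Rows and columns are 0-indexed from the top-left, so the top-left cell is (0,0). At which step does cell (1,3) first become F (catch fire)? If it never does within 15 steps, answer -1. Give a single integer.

Step 1: cell (1,3)='T' (+2 fires, +1 burnt)
Step 2: cell (1,3)='T' (+2 fires, +2 burnt)
Step 3: cell (1,3)='T' (+3 fires, +2 burnt)
Step 4: cell (1,3)='T' (+4 fires, +3 burnt)
Step 5: cell (1,3)='F' (+5 fires, +4 burnt)
  -> target ignites at step 5
Step 6: cell (1,3)='.' (+6 fires, +5 burnt)
Step 7: cell (1,3)='.' (+5 fires, +6 burnt)
Step 8: cell (1,3)='.' (+3 fires, +5 burnt)
Step 9: cell (1,3)='.' (+0 fires, +3 burnt)
  fire out at step 9

5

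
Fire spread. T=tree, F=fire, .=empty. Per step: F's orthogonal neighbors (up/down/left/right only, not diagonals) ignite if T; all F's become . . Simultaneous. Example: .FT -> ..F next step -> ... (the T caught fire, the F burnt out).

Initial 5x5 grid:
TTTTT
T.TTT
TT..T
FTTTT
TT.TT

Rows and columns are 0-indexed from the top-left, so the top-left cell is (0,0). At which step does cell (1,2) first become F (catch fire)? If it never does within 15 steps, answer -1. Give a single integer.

Step 1: cell (1,2)='T' (+3 fires, +1 burnt)
Step 2: cell (1,2)='T' (+4 fires, +3 burnt)
Step 3: cell (1,2)='T' (+2 fires, +4 burnt)
Step 4: cell (1,2)='T' (+3 fires, +2 burnt)
Step 5: cell (1,2)='T' (+3 fires, +3 burnt)
Step 6: cell (1,2)='F' (+3 fires, +3 burnt)
  -> target ignites at step 6
Step 7: cell (1,2)='.' (+2 fires, +3 burnt)
Step 8: cell (1,2)='.' (+0 fires, +2 burnt)
  fire out at step 8

6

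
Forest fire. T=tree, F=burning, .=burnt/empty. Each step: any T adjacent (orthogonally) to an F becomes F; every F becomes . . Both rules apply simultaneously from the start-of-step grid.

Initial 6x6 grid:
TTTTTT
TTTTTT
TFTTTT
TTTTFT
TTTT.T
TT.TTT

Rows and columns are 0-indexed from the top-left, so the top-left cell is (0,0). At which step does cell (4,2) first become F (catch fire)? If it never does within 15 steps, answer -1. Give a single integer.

Step 1: cell (4,2)='T' (+7 fires, +2 burnt)
Step 2: cell (4,2)='T' (+11 fires, +7 burnt)
Step 3: cell (4,2)='F' (+10 fires, +11 burnt)
  -> target ignites at step 3
Step 4: cell (4,2)='.' (+4 fires, +10 burnt)
Step 5: cell (4,2)='.' (+0 fires, +4 burnt)
  fire out at step 5

3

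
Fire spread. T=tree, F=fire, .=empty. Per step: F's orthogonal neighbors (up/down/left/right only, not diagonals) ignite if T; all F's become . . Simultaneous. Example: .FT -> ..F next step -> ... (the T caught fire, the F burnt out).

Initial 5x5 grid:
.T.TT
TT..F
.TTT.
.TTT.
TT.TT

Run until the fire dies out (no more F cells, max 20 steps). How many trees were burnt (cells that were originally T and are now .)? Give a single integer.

Answer: 2

Derivation:
Step 1: +1 fires, +1 burnt (F count now 1)
Step 2: +1 fires, +1 burnt (F count now 1)
Step 3: +0 fires, +1 burnt (F count now 0)
Fire out after step 3
Initially T: 15, now '.': 12
Total burnt (originally-T cells now '.'): 2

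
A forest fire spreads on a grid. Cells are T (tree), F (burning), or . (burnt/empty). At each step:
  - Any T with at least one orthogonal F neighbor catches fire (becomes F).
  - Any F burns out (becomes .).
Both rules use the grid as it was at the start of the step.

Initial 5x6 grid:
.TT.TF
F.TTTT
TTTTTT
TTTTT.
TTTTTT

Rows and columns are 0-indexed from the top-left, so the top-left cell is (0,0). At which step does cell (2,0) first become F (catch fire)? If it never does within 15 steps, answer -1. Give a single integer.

Step 1: cell (2,0)='F' (+3 fires, +2 burnt)
  -> target ignites at step 1
Step 2: cell (2,0)='.' (+4 fires, +3 burnt)
Step 3: cell (2,0)='.' (+5 fires, +4 burnt)
Step 4: cell (2,0)='.' (+5 fires, +5 burnt)
Step 5: cell (2,0)='.' (+4 fires, +5 burnt)
Step 6: cell (2,0)='.' (+3 fires, +4 burnt)
Step 7: cell (2,0)='.' (+0 fires, +3 burnt)
  fire out at step 7

1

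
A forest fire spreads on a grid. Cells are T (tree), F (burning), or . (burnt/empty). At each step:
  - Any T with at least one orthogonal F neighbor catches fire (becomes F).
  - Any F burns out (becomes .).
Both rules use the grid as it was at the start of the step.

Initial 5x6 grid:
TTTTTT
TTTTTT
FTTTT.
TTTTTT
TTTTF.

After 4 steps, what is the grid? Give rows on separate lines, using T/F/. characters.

Step 1: 5 trees catch fire, 2 burn out
  TTTTTT
  FTTTTT
  .FTTT.
  FTTTFT
  TTTF..
Step 2: 9 trees catch fire, 5 burn out
  FTTTTT
  .FTTTT
  ..FTF.
  .FTF.F
  FTF...
Step 3: 6 trees catch fire, 9 burn out
  .FTTTT
  ..FTFT
  ...F..
  ..F...
  .F....
Step 4: 4 trees catch fire, 6 burn out
  ..FTFT
  ...F.F
  ......
  ......
  ......

..FTFT
...F.F
......
......
......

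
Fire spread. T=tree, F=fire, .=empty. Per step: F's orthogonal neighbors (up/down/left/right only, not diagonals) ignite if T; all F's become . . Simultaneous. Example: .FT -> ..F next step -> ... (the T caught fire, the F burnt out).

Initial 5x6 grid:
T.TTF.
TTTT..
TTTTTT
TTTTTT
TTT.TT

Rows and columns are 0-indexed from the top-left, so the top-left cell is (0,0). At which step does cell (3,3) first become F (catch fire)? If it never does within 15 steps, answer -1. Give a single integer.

Step 1: cell (3,3)='T' (+1 fires, +1 burnt)
Step 2: cell (3,3)='T' (+2 fires, +1 burnt)
Step 3: cell (3,3)='T' (+2 fires, +2 burnt)
Step 4: cell (3,3)='F' (+4 fires, +2 burnt)
  -> target ignites at step 4
Step 5: cell (3,3)='.' (+5 fires, +4 burnt)
Step 6: cell (3,3)='.' (+6 fires, +5 burnt)
Step 7: cell (3,3)='.' (+3 fires, +6 burnt)
Step 8: cell (3,3)='.' (+1 fires, +3 burnt)
Step 9: cell (3,3)='.' (+0 fires, +1 burnt)
  fire out at step 9

4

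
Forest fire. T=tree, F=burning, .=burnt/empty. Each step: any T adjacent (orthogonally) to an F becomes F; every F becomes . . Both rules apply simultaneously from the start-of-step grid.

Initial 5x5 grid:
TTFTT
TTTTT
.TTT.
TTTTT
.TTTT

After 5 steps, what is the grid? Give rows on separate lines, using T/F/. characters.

Step 1: 3 trees catch fire, 1 burn out
  TF.FT
  TTFTT
  .TTT.
  TTTTT
  .TTTT
Step 2: 5 trees catch fire, 3 burn out
  F...F
  TF.FT
  .TFT.
  TTTTT
  .TTTT
Step 3: 5 trees catch fire, 5 burn out
  .....
  F...F
  .F.F.
  TTFTT
  .TTTT
Step 4: 3 trees catch fire, 5 burn out
  .....
  .....
  .....
  TF.FT
  .TFTT
Step 5: 4 trees catch fire, 3 burn out
  .....
  .....
  .....
  F...F
  .F.FT

.....
.....
.....
F...F
.F.FT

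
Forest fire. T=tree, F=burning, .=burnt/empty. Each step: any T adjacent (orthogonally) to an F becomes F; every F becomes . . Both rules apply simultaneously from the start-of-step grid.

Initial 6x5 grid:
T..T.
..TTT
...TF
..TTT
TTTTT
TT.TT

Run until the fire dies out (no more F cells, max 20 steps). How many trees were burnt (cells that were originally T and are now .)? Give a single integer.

Step 1: +3 fires, +1 burnt (F count now 3)
Step 2: +3 fires, +3 burnt (F count now 3)
Step 3: +5 fires, +3 burnt (F count now 5)
Step 4: +2 fires, +5 burnt (F count now 2)
Step 5: +1 fires, +2 burnt (F count now 1)
Step 6: +2 fires, +1 burnt (F count now 2)
Step 7: +1 fires, +2 burnt (F count now 1)
Step 8: +0 fires, +1 burnt (F count now 0)
Fire out after step 8
Initially T: 18, now '.': 29
Total burnt (originally-T cells now '.'): 17

Answer: 17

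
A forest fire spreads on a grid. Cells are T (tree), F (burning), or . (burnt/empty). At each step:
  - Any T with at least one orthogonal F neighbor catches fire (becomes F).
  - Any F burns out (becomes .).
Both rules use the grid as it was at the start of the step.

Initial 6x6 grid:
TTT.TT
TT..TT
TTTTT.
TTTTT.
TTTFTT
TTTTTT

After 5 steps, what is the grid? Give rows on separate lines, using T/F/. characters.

Step 1: 4 trees catch fire, 1 burn out
  TTT.TT
  TT..TT
  TTTTT.
  TTTFT.
  TTF.FT
  TTTFTT
Step 2: 7 trees catch fire, 4 burn out
  TTT.TT
  TT..TT
  TTTFT.
  TTF.F.
  TF...F
  TTF.FT
Step 3: 6 trees catch fire, 7 burn out
  TTT.TT
  TT..TT
  TTF.F.
  TF....
  F.....
  TF...F
Step 4: 4 trees catch fire, 6 burn out
  TTT.TT
  TT..FT
  TF....
  F.....
  ......
  F.....
Step 5: 4 trees catch fire, 4 burn out
  TTT.FT
  TF...F
  F.....
  ......
  ......
  ......

TTT.FT
TF...F
F.....
......
......
......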